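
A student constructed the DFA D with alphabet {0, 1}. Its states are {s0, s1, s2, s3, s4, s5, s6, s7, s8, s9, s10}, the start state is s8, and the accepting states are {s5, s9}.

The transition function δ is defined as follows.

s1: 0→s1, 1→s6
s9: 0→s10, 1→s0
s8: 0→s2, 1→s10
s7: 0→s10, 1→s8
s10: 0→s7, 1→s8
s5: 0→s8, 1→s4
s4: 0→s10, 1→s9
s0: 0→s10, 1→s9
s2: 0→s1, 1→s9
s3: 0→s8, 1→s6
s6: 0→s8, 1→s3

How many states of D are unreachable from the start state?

2

No path from s8 leads to s4, s5; the other 9 states are all reachable.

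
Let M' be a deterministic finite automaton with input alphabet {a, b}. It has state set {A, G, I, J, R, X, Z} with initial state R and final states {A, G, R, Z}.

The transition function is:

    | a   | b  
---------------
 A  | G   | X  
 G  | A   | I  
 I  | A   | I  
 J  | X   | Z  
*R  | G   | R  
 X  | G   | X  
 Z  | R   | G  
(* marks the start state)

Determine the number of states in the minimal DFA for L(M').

First remove the unreachable states {J,Z}; 5 states remain.
Initial partition by acceptance: {A,G,R} | {I,X}.
On input b, block {A,G,R} splits into {A,G} and {R}.
Stable partition: {A,G} | {I,X} | {R} — 3 equivalence classes.

3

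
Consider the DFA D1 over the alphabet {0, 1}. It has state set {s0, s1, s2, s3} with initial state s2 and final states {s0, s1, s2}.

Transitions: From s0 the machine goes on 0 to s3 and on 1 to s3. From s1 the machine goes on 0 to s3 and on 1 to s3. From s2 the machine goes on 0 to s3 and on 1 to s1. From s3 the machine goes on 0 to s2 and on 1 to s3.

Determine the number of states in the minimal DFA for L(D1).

3

First remove the unreachable states {s0}; 3 states remain.
Start with accepting vs non-accepting: {s1,s2} | {s3}.
Split {s1,s2} by δ(·,1) → {s1} and {s2}.
Stable partition: {s1} | {s3} | {s2} — 3 equivalence classes.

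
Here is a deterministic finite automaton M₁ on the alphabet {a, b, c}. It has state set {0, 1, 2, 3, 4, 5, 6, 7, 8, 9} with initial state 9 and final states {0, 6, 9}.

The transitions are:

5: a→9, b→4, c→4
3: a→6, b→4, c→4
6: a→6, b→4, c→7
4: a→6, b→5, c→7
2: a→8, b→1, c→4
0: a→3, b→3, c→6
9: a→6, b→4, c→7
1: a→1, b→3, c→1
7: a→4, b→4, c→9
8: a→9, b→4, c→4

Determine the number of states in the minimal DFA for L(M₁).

States {0,1,2,3,8} cannot be reached from the start state, so discard them.
Start with accepting vs non-accepting: {6,9} | {4,5,7}.
Split {4,5,7} by δ(·,a) → {4,5} and {7}.
Split {4,5} by δ(·,c) → {4} and {5}.
Stable partition: {6,9} | {4} | {7} | {5} — 4 equivalence classes.

4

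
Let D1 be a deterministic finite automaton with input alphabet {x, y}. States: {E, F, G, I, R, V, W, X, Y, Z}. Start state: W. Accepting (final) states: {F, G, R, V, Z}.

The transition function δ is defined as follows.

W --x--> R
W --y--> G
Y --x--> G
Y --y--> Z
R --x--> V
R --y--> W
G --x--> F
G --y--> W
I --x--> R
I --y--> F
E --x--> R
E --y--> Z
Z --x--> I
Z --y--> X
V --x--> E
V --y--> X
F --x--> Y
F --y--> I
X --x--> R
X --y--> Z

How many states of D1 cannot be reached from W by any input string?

A breadth-first search from the start state visits every state.

0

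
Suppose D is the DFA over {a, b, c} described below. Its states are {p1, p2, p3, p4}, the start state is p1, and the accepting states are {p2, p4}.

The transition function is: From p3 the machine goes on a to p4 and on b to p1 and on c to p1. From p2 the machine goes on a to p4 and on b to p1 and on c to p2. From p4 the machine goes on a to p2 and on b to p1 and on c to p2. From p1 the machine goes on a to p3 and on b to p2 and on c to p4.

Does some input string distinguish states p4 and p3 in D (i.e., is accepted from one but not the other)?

Start with accepting vs non-accepting: {p2,p4} | {p1,p3}.
On input a, block {p1,p3} splits into {p1} and {p3}.
No further refinement is possible. Final partition (3 blocks): {p2,p4} | {p1} | {p3}.
p4 and p3 end up in different blocks, so they are distinguishable. For instance, the string 'ε' is accepted from only p4.

Yes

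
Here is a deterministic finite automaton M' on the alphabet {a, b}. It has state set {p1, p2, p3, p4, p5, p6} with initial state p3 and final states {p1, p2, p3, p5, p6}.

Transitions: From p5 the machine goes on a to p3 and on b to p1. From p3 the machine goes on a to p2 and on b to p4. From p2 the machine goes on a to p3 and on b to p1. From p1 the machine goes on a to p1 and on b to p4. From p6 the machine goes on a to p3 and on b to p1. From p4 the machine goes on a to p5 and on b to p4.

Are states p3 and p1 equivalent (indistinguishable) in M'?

States {p6} cannot be reached from the start state, so discard them.
P0 = {p1,p2,p3,p5} | {p4}.
Split {p1,p2,p3,p5} by δ(·,b) → {p1,p3} and {p2,p5}.
On input a, block {p1,p3} splits into {p1} and {p3}.
The partition is now stable with 4 blocks: {p1} | {p4} | {p2,p5} | {p3}.
p3 and p1 end up in different blocks, so they are distinguishable. For instance, the string 'ab' is accepted from only p3.

No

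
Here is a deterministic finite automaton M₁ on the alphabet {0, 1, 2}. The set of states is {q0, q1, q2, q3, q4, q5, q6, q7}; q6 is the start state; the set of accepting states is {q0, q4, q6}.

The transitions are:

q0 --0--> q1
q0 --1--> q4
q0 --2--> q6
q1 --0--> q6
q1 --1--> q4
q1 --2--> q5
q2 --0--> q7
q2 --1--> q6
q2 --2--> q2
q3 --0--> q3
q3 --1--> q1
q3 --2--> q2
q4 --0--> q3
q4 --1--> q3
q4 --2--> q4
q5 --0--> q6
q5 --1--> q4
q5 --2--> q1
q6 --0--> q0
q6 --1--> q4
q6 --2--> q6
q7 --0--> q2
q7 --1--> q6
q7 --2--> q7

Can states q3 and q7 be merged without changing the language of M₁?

No

Every state is reachable, so we keep all 8.
Initial partition by acceptance: {q0,q4,q6} | {q1,q2,q3,q5,q7}.
On input 0, block {q0,q4,q6} splits into {q0,q4} and {q6}.
Refine {q0,q4} on symbol 1: members go to different blocks, giving {q0} and {q4}.
Split {q1,q2,q3,q5,q7} by δ(·,0) → {q2,q3,q7} and {q1,q5}.
On input 1, block {q2,q3,q7} splits into {q2,q7} and {q3}.
No further refinement is possible. Final partition (6 blocks): {q0} | {q2,q7} | {q6} | {q4} | {q1,q5} | {q3}.
q3 and q7 end up in different blocks, so they are distinguishable. For instance, the string '1' is accepted from only q7.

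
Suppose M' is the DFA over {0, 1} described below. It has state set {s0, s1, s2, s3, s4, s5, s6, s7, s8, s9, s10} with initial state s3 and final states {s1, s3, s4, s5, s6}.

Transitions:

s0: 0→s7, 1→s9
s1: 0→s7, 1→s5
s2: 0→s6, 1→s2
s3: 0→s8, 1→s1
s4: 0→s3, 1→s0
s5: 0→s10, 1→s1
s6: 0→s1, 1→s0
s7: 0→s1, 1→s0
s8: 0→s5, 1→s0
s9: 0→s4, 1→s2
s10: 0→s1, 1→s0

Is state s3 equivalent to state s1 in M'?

Initial partition by acceptance: {s1,s3,s4,s5,s6} | {s0,s2,s7,s8,s9,s10}.
Split {s1,s3,s4,s5,s6} by δ(·,0) → {s1,s3,s5} and {s4,s6}.
Split {s0,s2,s7,s8,s9,s10} by δ(·,0) → {s7,s8,s10} and {s2,s9} and {s0}.
The partition is now stable with 5 blocks: {s1,s3,s5} | {s7,s8,s10} | {s4,s6} | {s2,s9} | {s0}.
s3 and s1 lie in the same block of the stable partition, so they are equivalent — no string distinguishes them.

Yes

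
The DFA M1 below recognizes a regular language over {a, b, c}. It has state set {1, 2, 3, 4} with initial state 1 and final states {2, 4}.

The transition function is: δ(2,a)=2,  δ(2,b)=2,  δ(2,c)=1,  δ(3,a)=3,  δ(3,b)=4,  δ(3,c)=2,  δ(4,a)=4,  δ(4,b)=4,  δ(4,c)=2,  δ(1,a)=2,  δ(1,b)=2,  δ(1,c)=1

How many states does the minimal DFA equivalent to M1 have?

Reachable states from the start: {1,2}. Unreachable: {3,4} — drop them.
Start with accepting vs non-accepting: {2} | {1}.
No further refinement is possible. Final partition (2 blocks): {2} | {1}.

2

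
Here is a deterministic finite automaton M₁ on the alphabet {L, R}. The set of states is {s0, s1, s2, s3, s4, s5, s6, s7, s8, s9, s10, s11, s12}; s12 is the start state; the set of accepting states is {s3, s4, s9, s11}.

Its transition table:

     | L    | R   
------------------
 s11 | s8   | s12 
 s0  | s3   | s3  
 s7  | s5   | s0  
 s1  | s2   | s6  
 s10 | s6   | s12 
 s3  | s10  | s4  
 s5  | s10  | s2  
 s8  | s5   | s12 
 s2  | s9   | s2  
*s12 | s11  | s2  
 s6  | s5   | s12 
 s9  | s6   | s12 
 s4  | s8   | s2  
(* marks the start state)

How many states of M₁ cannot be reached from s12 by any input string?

Starting at s12 and following transitions, the reachable set is {s2, s5, s6, s8, s9, s10, s11, s12}. That leaves s0, s1, s3, s4, s7 unreachable — 5 in total.

5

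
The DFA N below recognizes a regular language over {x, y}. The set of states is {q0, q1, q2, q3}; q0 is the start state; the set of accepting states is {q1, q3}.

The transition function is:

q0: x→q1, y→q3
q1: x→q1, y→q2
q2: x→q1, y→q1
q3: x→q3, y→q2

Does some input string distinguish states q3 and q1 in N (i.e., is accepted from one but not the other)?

No

Every state is reachable, so we keep all 4.
P0 = {q1,q3} | {q0,q2}.
The partition is now stable with 2 blocks: {q1,q3} | {q0,q2}.
q3 and q1 lie in the same block of the stable partition, so they are equivalent — no string distinguishes them.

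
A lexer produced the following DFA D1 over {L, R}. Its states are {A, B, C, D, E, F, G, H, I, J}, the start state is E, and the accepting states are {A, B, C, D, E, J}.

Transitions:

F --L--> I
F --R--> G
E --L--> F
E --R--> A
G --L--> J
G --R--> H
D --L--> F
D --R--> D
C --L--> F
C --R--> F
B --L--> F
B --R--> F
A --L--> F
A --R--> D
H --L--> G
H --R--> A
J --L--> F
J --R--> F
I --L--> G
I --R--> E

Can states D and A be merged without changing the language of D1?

Yes

States {B,C} cannot be reached from the start state, so discard them.
Start with accepting vs non-accepting: {A,D,E,J} | {F,G,H,I}.
Split {A,D,E,J} by δ(·,R) → {A,D,E} and {J}.
Refine {F,G,H,I} on symbol L: members go to different blocks, giving {F,H,I} and {G}.
Split {F,H,I} by δ(·,L) → {H,I} and {F}.
The partition is now stable with 5 blocks: {A,D,E} | {H,I} | {J} | {G} | {F}.
D and A lie in the same block of the stable partition, so they are equivalent — no string distinguishes them.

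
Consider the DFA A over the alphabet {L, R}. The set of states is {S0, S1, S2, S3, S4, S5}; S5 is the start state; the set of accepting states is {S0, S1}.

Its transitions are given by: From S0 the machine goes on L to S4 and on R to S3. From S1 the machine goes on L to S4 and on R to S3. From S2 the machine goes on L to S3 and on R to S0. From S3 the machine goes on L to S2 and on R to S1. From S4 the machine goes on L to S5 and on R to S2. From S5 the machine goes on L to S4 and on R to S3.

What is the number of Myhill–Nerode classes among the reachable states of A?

3

Initial partition by acceptance: {S0,S1} | {S2,S3,S4,S5}.
On input R, block {S2,S3,S4,S5} splits into {S2,S3} and {S4,S5}.
The partition is now stable with 3 blocks: {S0,S1} | {S2,S3} | {S4,S5}.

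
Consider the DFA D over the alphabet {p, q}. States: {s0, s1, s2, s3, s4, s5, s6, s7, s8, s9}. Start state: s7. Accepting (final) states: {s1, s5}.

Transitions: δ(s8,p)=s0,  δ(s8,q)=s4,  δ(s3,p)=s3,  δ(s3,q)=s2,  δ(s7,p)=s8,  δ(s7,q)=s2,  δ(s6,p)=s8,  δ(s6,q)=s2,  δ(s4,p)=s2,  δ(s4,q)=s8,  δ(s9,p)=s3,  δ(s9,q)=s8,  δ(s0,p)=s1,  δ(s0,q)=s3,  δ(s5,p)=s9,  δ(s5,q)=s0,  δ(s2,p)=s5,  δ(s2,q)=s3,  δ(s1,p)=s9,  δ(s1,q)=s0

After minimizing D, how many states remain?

Reachable states from the start: {s0,s1,s2,s3,s4,s5,s7,s8,s9}. Unreachable: {s6} — drop them.
Initial partition by acceptance: {s1,s5} | {s0,s2,s3,s4,s7,s8,s9}.
Split {s0,s2,s3,s4,s7,s8,s9} by δ(·,p) → {s3,s4,s7,s8,s9} and {s0,s2}.
Split {s3,s4,s7,s8,s9} by δ(·,p) → {s3,s7,s9} and {s4,s8}.
On input p, block {s3,s7,s9} splits into {s3,s9} and {s7}.
On input q, block {s3,s9} splits into {s3} and {s9}.
The partition is now stable with 6 blocks: {s1,s5} | {s3} | {s0,s2} | {s4,s8} | {s7} | {s9}.

6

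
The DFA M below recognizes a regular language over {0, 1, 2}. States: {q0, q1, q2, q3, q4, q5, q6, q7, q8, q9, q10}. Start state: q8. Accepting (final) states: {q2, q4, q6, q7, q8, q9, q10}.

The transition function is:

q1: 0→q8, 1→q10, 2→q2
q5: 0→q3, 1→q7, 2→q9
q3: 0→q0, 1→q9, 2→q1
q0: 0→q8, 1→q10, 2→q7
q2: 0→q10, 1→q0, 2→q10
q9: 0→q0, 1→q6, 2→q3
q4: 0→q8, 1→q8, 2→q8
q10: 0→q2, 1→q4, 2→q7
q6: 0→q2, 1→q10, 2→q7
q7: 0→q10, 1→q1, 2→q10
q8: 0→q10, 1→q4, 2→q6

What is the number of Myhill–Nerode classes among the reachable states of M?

6

Reachable states from the start: {q0,q1,q2,q4,q6,q7,q8,q10}. Unreachable: {q3,q5,q9} — drop them.
Initial partition by acceptance: {q2,q4,q6,q7,q8,q10} | {q0,q1}.
Refine {q2,q4,q6,q7,q8,q10} on symbol 1: members go to different blocks, giving {q4,q6,q8,q10} and {q2,q7}.
On input 0, block {q4,q6,q8,q10} splits into {q4,q8} and {q6,q10}.
Refine {q4,q8} on symbol 0: members go to different blocks, giving {q4} and {q8}.
Refine {q6,q10} on symbol 1: members go to different blocks, giving {q6} and {q10}.
The partition is now stable with 6 blocks: {q4} | {q0,q1} | {q2,q7} | {q6} | {q8} | {q10}.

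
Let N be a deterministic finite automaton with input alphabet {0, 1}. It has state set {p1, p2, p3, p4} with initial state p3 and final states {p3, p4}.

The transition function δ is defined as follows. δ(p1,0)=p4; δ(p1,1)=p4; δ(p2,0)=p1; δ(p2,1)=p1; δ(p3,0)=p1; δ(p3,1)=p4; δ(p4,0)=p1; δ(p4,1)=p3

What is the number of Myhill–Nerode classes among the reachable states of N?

2

Reachable states from the start: {p1,p3,p4}. Unreachable: {p2} — drop them.
Start with accepting vs non-accepting: {p3,p4} | {p1}.
The partition is now stable with 2 blocks: {p3,p4} | {p1}.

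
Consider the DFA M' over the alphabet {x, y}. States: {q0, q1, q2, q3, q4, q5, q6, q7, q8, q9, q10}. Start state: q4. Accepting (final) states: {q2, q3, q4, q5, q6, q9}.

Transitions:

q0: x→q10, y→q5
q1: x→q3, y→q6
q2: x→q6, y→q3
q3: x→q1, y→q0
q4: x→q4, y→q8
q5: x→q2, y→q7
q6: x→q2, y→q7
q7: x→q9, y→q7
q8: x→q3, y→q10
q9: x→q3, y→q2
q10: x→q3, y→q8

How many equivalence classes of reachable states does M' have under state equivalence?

9

All states are reachable from the start state.
Initial partition by acceptance: {q2,q3,q4,q5,q6,q9} | {q0,q1,q7,q8,q10}.
Refine {q2,q3,q4,q5,q6,q9} on symbol x: members go to different blocks, giving {q2,q4,q5,q6,q9} and {q3}.
Refine {q2,q4,q5,q6,q9} on symbol x: members go to different blocks, giving {q2,q4,q5,q6} and {q9}.
Refine {q2,q4,q5,q6} on symbol y: members go to different blocks, giving {q4,q5,q6} and {q2}.
On input x, block {q4,q5,q6} splits into {q5,q6} and {q4}.
On input x, block {q0,q1,q7,q8,q10} splits into {q1,q8,q10} and {q0} and {q7}.
On input y, block {q1,q8,q10} splits into {q8,q10} and {q1}.
The partition is now stable with 9 blocks: {q5,q6} | {q8,q10} | {q3} | {q9} | {q2} | {q4} | {q0} | {q7} | {q1}.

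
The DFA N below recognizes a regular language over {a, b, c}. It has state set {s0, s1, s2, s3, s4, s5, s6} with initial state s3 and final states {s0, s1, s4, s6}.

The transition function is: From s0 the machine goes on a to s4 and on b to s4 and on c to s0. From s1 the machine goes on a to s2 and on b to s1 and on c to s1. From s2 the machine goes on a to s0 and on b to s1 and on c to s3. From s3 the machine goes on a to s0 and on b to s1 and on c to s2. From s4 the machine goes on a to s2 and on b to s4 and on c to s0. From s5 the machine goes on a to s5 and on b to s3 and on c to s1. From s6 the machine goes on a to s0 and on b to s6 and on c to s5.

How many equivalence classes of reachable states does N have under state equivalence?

4

Reachable states from the start: {s0,s1,s2,s3,s4}. Unreachable: {s5,s6} — drop them.
P0 = {s0,s1,s4} | {s2,s3}.
On input a, block {s0,s1,s4} splits into {s1,s4} and {s0}.
Split {s1,s4} by δ(·,c) → {s1} and {s4}.
No further refinement is possible. Final partition (4 blocks): {s1} | {s2,s3} | {s0} | {s4}.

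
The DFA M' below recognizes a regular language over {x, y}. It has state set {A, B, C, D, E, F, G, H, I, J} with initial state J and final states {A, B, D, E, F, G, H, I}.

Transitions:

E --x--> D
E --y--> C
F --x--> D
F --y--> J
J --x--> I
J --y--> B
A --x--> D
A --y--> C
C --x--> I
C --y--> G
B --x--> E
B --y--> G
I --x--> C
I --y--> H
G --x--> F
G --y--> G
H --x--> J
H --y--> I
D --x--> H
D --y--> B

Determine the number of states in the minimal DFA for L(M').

5

States {A} cannot be reached from the start state, so discard them.
Initial partition by acceptance: {B,D,E,F,G,H,I} | {C,J}.
Split {B,D,E,F,G,H,I} by δ(·,x) → {B,D,E,F,G} and {H,I}.
On input x, block {B,D,E,F,G} splits into {B,E,F,G} and {D}.
On input x, block {B,E,F,G} splits into {B,G} and {E,F}.
Stable partition: {B,G} | {C,J} | {H,I} | {D} | {E,F} — 5 equivalence classes.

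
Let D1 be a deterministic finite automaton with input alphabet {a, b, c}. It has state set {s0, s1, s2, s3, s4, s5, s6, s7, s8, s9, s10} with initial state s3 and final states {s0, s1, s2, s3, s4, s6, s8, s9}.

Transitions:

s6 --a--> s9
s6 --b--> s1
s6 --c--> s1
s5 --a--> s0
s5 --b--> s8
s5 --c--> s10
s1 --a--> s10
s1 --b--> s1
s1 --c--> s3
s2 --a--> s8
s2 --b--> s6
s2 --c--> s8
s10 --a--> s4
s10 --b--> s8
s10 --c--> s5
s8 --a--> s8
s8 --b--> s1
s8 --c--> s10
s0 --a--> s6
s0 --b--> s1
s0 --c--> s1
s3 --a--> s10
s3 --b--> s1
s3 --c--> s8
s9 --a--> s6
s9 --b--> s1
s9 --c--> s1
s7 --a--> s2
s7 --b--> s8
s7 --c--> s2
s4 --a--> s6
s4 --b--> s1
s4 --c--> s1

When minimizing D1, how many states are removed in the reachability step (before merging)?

2

Starting at s3 and following transitions, the reachable set is {s0, s1, s3, s4, s5, s6, s8, s9, s10}. That leaves s2, s7 unreachable — 2 in total.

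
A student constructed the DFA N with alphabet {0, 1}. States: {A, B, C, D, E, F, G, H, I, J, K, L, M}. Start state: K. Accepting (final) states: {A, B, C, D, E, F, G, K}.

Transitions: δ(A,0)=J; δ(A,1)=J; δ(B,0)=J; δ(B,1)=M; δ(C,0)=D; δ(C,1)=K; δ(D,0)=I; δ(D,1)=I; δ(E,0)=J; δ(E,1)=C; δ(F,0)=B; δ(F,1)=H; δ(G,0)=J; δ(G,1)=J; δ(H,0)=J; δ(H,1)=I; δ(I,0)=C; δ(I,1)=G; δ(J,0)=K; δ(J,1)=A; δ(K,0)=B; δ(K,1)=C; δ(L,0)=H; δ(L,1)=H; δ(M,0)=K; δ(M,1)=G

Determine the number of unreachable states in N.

Starting at K and following transitions, the reachable set is {A, B, C, D, G, I, J, K, M}. That leaves E, F, H, L unreachable — 4 in total.

4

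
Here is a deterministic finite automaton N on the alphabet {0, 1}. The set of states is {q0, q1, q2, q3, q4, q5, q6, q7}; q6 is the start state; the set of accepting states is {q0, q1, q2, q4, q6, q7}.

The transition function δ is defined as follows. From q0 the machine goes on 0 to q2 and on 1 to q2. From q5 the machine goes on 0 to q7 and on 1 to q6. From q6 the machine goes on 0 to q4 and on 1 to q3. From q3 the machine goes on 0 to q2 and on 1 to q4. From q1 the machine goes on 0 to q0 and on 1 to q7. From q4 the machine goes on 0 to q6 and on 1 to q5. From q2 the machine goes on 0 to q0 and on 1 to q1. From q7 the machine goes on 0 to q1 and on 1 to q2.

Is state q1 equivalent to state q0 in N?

Yes

Every state is reachable, so we keep all 8.
Start with accepting vs non-accepting: {q0,q1,q2,q4,q6,q7} | {q3,q5}.
Refine {q0,q1,q2,q4,q6,q7} on symbol 1: members go to different blocks, giving {q0,q1,q2,q7} and {q4,q6}.
The partition is now stable with 3 blocks: {q0,q1,q2,q7} | {q3,q5} | {q4,q6}.
q1 and q0 lie in the same block of the stable partition, so they are equivalent — no string distinguishes them.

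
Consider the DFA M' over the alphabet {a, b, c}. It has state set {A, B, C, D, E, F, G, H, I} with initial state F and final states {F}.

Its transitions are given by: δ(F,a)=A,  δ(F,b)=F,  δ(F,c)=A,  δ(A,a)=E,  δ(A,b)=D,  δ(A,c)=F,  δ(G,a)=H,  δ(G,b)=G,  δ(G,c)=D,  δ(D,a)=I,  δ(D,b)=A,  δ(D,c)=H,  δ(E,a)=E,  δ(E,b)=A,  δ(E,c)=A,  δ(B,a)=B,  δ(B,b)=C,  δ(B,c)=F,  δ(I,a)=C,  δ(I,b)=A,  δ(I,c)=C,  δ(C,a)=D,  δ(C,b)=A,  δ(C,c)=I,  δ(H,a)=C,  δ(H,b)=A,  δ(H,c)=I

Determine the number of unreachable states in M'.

BFS from F reaches {A, C, D, E, F, H, I}; the 2 state(s) B, G are never visited.

2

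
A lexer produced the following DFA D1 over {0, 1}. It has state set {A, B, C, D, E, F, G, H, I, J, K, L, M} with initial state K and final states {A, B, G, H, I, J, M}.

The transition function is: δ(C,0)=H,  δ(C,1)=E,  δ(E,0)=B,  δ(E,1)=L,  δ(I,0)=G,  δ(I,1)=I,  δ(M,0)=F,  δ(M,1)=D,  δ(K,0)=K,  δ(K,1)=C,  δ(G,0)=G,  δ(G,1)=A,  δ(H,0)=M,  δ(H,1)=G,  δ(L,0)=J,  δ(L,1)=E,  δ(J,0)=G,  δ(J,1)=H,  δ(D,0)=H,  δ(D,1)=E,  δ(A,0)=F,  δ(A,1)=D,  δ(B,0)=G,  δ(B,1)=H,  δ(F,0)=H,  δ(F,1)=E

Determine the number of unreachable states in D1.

1

Starting at K and following transitions, the reachable set is {A, B, C, D, E, F, G, H, J, K, L, M}. That leaves I unreachable — 1 in total.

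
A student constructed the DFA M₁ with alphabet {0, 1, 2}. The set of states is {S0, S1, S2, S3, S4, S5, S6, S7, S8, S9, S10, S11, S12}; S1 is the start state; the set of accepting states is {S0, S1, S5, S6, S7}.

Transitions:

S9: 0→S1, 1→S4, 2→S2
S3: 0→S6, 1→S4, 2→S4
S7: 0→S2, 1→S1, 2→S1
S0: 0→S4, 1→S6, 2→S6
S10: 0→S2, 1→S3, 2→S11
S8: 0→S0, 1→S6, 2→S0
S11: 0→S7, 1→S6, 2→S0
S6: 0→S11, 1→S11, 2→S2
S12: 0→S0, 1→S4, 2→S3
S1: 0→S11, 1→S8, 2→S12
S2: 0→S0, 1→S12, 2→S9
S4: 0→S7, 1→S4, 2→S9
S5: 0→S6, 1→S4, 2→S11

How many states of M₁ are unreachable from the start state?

2

Starting at S1 and following transitions, the reachable set is {S0, S1, S2, S3, S4, S6, S7, S8, S9, S11, S12}. That leaves S5, S10 unreachable — 2 in total.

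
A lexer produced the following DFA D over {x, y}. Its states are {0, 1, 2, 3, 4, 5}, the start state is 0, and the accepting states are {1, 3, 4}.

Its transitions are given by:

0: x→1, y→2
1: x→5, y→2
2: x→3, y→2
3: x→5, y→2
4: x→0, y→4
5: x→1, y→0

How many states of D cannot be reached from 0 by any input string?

Starting at 0 and following transitions, the reachable set is {0, 1, 2, 3, 5}. That leaves 4 unreachable — 1 in total.

1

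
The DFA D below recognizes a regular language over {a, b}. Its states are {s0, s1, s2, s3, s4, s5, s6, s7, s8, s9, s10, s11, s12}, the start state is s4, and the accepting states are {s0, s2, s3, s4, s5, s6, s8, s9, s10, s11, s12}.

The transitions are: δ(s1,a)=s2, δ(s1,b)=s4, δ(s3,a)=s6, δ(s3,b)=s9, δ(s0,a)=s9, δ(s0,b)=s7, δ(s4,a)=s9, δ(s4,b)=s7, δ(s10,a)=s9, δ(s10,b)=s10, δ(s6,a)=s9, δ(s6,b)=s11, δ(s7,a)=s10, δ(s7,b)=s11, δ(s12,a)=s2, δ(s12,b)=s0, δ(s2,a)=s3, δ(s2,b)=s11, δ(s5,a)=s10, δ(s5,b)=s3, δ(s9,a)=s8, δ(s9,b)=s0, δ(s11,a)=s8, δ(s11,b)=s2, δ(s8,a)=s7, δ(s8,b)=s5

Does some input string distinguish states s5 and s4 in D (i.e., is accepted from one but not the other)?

Yes

First remove the unreachable states {s1,s12}; 11 states remain.
Initial partition by acceptance: {s0,s2,s3,s4,s5,s6,s8,s9,s10,s11} | {s7}.
Refine {s0,s2,s3,s4,s5,s6,s8,s9,s10,s11} on symbol a: members go to different blocks, giving {s0,s2,s3,s4,s5,s6,s9,s10,s11} and {s8}.
Refine {s0,s2,s3,s4,s5,s6,s9,s10,s11} on symbol a: members go to different blocks, giving {s0,s2,s3,s4,s5,s6,s10} and {s9,s11}.
Split {s0,s2,s3,s4,s5,s6,s10} by δ(·,a) → {s0,s4,s6,s10} and {s2,s3,s5}.
Split {s0,s4,s6,s10} by δ(·,b) → {s0,s4} and {s6} and {s10}.
Refine {s9,s11} on symbol b: members go to different blocks, giving {s9} and {s11}.
Refine {s2,s3,s5} on symbol a: members go to different blocks, giving {s2} and {s3} and {s5}.
No further refinement is possible. Final partition (10 blocks): {s0,s4} | {s7} | {s8} | {s9} | {s2} | {s6} | {s10} | {s11} | {s3} | {s5}.
s5 and s4 end up in different blocks, so they are distinguishable. For instance, the string 'b' is accepted from only s5.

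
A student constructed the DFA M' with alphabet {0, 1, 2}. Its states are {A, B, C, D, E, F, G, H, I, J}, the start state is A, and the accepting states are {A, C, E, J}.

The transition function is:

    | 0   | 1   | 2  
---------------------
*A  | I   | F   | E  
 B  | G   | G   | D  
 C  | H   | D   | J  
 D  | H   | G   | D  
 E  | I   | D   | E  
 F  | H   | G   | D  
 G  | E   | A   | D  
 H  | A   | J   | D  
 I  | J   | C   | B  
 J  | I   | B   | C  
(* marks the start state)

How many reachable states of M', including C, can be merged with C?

Initial partition by acceptance: {A,C,E,J} | {B,D,F,G,H,I}.
Refine {B,D,F,G,H,I} on symbol 0: members go to different blocks, giving {B,D,F} and {G,H,I}.
Stable partition: {A,C,E,J} | {B,D,F} | {G,H,I} — 3 equivalence classes.
The equivalence class containing C is {A,C,E,J}, of size 4.

4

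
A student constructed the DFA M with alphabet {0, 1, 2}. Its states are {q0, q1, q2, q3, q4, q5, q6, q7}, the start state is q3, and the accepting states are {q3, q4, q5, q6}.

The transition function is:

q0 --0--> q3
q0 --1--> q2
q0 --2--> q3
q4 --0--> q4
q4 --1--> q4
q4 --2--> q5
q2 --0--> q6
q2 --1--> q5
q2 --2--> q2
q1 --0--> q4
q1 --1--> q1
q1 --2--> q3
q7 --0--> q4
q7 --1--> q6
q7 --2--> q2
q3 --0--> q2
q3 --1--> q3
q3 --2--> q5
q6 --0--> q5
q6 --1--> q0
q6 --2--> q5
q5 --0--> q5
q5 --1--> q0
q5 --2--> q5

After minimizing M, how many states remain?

4

Reachable states from the start: {q0,q2,q3,q5,q6}. Unreachable: {q1,q4,q7} — drop them.
P0 = {q3,q5,q6} | {q0,q2}.
Split {q3,q5,q6} by δ(·,0) → {q5,q6} and {q3}.
Split {q0,q2} by δ(·,0) → {q0} and {q2}.
Stable partition: {q5,q6} | {q0} | {q3} | {q2} — 4 equivalence classes.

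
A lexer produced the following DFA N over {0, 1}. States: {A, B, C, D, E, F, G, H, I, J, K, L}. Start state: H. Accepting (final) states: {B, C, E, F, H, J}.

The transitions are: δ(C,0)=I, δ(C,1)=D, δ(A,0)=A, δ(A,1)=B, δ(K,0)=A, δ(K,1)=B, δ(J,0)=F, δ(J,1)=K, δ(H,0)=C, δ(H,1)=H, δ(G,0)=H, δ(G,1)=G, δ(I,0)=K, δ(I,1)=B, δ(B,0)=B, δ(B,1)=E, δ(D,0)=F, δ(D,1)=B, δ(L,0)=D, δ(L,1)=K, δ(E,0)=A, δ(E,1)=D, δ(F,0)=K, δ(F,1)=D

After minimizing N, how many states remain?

States {G,J,L} cannot be reached from the start state, so discard them.
P0 = {B,C,E,F,H} | {A,D,I,K}.
On input 0, block {B,C,E,F,H} splits into {C,E,F} and {B,H}.
Refine {A,D,I,K} on symbol 0: members go to different blocks, giving {A,I,K} and {D}.
On input 0, block {B,H} splits into {B} and {H}.
No further refinement is possible. Final partition (5 blocks): {C,E,F} | {A,I,K} | {B} | {D} | {H}.

5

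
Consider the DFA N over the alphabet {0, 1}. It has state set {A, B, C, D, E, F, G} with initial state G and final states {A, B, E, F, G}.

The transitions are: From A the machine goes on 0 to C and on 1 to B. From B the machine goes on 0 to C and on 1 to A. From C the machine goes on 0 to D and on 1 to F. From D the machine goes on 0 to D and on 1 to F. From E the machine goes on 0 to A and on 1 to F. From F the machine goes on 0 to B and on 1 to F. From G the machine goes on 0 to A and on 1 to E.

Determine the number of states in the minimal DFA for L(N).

3

Every state is reachable, so we keep all 7.
Initial partition by acceptance: {A,B,E,F,G} | {C,D}.
Refine {A,B,E,F,G} on symbol 0: members go to different blocks, giving {E,F,G} and {A,B}.
No further refinement is possible. Final partition (3 blocks): {E,F,G} | {C,D} | {A,B}.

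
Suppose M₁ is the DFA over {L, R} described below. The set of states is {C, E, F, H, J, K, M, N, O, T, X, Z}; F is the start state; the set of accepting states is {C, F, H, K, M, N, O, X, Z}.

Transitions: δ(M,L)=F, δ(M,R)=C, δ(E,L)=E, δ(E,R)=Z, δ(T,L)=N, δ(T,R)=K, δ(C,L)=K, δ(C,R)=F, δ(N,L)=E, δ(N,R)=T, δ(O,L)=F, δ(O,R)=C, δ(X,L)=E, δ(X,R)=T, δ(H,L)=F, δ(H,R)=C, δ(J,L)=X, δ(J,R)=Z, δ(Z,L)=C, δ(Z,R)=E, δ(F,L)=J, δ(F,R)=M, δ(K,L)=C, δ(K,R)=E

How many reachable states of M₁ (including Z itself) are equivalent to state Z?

Reachable states from the start: {C,E,F,J,K,M,N,T,X,Z}. Unreachable: {H,O} — drop them.
Initial partition by acceptance: {C,F,K,M,N,X,Z} | {E,J,T}.
On input L, block {C,F,K,M,N,X,Z} splits into {C,K,M,Z} and {F,N,X}.
On input L, block {C,K,M,Z} splits into {C,K,Z} and {M}.
Split {C,K,Z} by δ(·,R) → {K,Z} and {C}.
Split {E,J,T} by δ(·,L) → {J,T} and {E}.
On input L, block {F,N,X} splits into {N,X} and {F}.
Stable partition: {K,Z} | {J,T} | {N,X} | {M} | {C} | {E} | {F} — 7 equivalence classes.
The equivalence class containing Z is {K,Z}, of size 2.

2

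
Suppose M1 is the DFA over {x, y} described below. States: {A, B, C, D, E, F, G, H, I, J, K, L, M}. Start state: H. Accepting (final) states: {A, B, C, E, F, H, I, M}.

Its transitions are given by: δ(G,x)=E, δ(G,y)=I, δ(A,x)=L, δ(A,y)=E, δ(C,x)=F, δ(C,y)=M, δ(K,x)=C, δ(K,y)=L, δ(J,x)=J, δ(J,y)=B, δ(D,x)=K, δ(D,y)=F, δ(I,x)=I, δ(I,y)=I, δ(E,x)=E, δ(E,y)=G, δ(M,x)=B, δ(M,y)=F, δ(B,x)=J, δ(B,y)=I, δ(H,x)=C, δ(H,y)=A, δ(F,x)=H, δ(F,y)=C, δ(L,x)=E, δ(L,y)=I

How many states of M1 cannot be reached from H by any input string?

Starting at H and following transitions, the reachable set is {A, B, C, E, F, G, H, I, J, L, M}. That leaves D, K unreachable — 2 in total.

2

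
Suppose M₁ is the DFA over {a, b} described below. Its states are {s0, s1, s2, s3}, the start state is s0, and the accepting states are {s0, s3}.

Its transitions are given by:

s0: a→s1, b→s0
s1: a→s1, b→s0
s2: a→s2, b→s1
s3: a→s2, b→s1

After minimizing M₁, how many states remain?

2

Reachable states from the start: {s0,s1}. Unreachable: {s2,s3} — drop them.
Initial partition by acceptance: {s0} | {s1}.
No further refinement is possible. Final partition (2 blocks): {s0} | {s1}.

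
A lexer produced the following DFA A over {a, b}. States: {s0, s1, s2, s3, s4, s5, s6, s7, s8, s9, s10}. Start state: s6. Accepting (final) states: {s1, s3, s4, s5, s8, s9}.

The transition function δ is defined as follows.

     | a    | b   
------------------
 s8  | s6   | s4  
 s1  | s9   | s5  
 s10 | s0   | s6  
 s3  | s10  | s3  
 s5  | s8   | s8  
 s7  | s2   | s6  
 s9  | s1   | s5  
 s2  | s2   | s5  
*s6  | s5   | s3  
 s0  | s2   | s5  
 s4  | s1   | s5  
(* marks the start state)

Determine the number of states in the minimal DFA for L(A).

7

States {s7} cannot be reached from the start state, so discard them.
P0 = {s1,s3,s4,s5,s8,s9} | {s0,s2,s6,s10}.
Refine {s1,s3,s4,s5,s8,s9} on symbol a: members go to different blocks, giving {s1,s4,s5,s9} and {s3,s8}.
Split {s1,s4,s5,s9} by δ(·,a) → {s1,s4,s9} and {s5}.
On input a, block {s0,s2,s6,s10} splits into {s0,s2,s10} and {s6}.
On input b, block {s0,s2,s10} splits into {s0,s2} and {s10}.
Refine {s3,s8} on symbol a: members go to different blocks, giving {s3} and {s8}.
No further refinement is possible. Final partition (7 blocks): {s1,s4,s9} | {s0,s2} | {s3} | {s5} | {s6} | {s10} | {s8}.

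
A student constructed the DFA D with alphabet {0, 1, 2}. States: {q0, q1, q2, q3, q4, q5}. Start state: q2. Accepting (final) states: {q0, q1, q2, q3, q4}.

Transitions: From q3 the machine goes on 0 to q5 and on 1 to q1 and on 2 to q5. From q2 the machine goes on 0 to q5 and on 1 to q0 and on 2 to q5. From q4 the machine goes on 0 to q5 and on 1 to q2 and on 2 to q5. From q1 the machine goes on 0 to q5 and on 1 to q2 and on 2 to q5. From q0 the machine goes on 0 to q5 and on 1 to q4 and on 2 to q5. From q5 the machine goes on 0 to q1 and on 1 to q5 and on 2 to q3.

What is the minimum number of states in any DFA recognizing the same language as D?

Every state is reachable, so we keep all 6.
Start with accepting vs non-accepting: {q0,q1,q2,q3,q4} | {q5}.
The partition is now stable with 2 blocks: {q0,q1,q2,q3,q4} | {q5}.

2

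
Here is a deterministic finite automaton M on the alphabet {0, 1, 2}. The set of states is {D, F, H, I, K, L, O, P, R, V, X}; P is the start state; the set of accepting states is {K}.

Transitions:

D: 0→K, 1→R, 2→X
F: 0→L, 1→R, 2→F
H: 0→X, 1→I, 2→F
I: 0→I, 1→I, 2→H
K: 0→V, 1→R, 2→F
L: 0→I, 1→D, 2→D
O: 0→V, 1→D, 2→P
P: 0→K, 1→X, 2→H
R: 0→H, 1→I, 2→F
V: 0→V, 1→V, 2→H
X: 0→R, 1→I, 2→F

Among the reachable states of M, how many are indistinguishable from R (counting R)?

3

First remove the unreachable states {O}; 10 states remain.
P0 = {K} | {D,F,H,I,L,P,R,V,X}.
On input 0, block {D,F,H,I,L,P,R,V,X} splits into {F,H,I,L,R,V,X} and {D,P}.
Split {F,H,I,L,R,V,X} by δ(·,1) → {F,H,I,R,V,X} and {L}.
Refine {F,H,I,R,V,X} on symbol 0: members go to different blocks, giving {H,I,R,V,X} and {F}.
On input 2, block {H,I,R,V,X} splits into {H,R,X} and {I,V}.
The partition is now stable with 6 blocks: {K} | {H,R,X} | {D,P} | {L} | {F} | {I,V}.
State R belongs to the block {H,R,X}, which has 3 states.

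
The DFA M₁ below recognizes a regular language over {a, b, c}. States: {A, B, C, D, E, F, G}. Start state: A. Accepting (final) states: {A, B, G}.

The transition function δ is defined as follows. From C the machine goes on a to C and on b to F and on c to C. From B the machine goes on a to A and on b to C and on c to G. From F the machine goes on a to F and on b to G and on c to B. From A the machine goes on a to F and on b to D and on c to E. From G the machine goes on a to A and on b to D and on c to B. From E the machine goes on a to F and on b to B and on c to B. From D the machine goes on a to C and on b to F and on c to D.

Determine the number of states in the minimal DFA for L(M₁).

4

Initial partition by acceptance: {A,B,G} | {C,D,E,F}.
On input a, block {A,B,G} splits into {B,G} and {A}.
On input b, block {C,D,E,F} splits into {C,D} and {E,F}.
No further refinement is possible. Final partition (4 blocks): {B,G} | {C,D} | {A} | {E,F}.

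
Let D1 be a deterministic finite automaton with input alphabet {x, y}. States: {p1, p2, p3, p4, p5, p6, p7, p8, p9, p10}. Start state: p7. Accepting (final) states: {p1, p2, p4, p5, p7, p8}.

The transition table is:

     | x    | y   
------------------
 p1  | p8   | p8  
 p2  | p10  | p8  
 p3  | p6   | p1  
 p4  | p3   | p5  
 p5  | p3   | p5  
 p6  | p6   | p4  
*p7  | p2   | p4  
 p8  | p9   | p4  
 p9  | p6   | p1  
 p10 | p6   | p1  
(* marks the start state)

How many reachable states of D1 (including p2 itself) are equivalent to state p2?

4

Initial partition by acceptance: {p1,p2,p4,p5,p7,p8} | {p3,p6,p9,p10}.
Refine {p1,p2,p4,p5,p7,p8} on symbol x: members go to different blocks, giving {p2,p4,p5,p8} and {p1,p7}.
Split {p3,p6,p9,p10} by δ(·,y) → {p3,p9,p10} and {p6}.
No further refinement is possible. Final partition (4 blocks): {p2,p4,p5,p8} | {p3,p9,p10} | {p1,p7} | {p6}.
The equivalence class containing p2 is {p2,p4,p5,p8}, of size 4.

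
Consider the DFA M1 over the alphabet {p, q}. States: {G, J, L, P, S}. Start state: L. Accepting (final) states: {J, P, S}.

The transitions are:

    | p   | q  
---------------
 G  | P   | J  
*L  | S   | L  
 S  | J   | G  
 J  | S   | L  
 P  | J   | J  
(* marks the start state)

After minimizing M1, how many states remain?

5

All states are reachable from the start state.
P0 = {J,P,S} | {G,L}.
Refine {J,P,S} on symbol q: members go to different blocks, giving {J,S} and {P}.
Split {G,L} by δ(·,p) → {G} and {L}.
Refine {J,S} on symbol q: members go to different blocks, giving {J} and {S}.
Stable partition: {J} | {G} | {P} | {L} | {S} — 5 equivalence classes.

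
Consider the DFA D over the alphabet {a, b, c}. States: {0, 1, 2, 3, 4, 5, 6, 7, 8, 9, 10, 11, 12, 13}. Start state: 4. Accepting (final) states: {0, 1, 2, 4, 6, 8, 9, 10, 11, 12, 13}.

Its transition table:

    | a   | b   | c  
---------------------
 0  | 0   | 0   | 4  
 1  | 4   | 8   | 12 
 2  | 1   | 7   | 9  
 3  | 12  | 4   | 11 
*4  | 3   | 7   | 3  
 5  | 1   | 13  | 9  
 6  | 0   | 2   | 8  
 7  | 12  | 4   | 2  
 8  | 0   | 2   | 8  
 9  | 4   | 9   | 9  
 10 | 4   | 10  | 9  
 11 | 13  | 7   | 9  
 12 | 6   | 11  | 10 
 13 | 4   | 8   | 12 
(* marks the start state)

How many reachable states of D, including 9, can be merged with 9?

2

States {5} cannot be reached from the start state, so discard them.
P0 = {0,1,2,4,6,8,9,10,11,12,13} | {3,7}.
On input a, block {0,1,2,4,6,8,9,10,11,12,13} splits into {0,1,2,6,8,9,10,11,12,13} and {4}.
Refine {0,1,2,6,8,9,10,11,12,13} on symbol a: members go to different blocks, giving {0,2,6,8,11,12} and {1,9,10,13}.
Refine {0,2,6,8,11,12} on symbol a: members go to different blocks, giving {0,6,8,12} and {2,11}.
On input b, block {0,6,8,12} splits into {6,8,12} and {0}.
Refine {6,8,12} on symbol a: members go to different blocks, giving {6,8} and {12}.
On input b, block {1,9,10,13} splits into {1,13} and {9,10}.
Stable partition: {6,8} | {3,7} | {4} | {1,13} | {2,11} | {0} | {12} | {9,10} — 8 equivalence classes.
The equivalence class containing 9 is {9,10}, of size 2.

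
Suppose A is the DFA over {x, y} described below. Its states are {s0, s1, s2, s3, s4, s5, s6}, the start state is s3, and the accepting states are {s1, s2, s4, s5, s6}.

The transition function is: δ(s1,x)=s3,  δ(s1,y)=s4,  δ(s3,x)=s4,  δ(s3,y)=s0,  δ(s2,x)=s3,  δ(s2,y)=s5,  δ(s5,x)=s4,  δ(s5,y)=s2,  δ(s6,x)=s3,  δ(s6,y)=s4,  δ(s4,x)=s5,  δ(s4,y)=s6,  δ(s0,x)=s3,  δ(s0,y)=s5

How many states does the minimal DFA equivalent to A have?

4

Reachable states from the start: {s0,s2,s3,s4,s5,s6}. Unreachable: {s1} — drop them.
Initial partition by acceptance: {s2,s4,s5,s6} | {s0,s3}.
Split {s2,s4,s5,s6} by δ(·,x) → {s2,s6} and {s4,s5}.
Refine {s0,s3} on symbol x: members go to different blocks, giving {s0} and {s3}.
The partition is now stable with 4 blocks: {s2,s6} | {s0} | {s4,s5} | {s3}.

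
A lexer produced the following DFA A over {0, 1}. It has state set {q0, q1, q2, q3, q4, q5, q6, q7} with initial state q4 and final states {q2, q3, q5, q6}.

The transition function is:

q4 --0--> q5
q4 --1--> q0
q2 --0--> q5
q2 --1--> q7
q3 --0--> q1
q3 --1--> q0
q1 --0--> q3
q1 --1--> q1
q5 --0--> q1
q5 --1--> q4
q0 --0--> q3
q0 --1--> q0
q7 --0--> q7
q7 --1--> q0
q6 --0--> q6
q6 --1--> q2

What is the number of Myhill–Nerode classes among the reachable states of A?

2

First remove the unreachable states {q2,q6,q7}; 5 states remain.
P0 = {q3,q5} | {q0,q1,q4}.
The partition is now stable with 2 blocks: {q3,q5} | {q0,q1,q4}.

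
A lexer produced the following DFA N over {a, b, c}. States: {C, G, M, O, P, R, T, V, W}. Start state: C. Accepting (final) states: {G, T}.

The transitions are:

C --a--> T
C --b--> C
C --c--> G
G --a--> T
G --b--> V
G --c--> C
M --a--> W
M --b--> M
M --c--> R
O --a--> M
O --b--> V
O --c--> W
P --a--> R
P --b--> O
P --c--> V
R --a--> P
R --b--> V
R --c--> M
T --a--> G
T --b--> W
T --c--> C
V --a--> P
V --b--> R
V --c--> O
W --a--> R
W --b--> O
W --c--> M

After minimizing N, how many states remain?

3

Every state is reachable, so we keep all 9.
Initial partition by acceptance: {G,T} | {C,M,O,P,R,V,W}.
On input a, block {C,M,O,P,R,V,W} splits into {M,O,P,R,V,W} and {C}.
No further refinement is possible. Final partition (3 blocks): {G,T} | {M,O,P,R,V,W} | {C}.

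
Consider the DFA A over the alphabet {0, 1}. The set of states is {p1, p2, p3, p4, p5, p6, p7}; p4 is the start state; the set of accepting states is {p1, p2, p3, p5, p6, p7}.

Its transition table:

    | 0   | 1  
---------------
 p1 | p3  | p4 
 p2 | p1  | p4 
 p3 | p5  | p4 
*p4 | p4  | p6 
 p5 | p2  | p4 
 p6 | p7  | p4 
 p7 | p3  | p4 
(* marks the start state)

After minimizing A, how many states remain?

2

P0 = {p1,p2,p3,p5,p6,p7} | {p4}.
The partition is now stable with 2 blocks: {p1,p2,p3,p5,p6,p7} | {p4}.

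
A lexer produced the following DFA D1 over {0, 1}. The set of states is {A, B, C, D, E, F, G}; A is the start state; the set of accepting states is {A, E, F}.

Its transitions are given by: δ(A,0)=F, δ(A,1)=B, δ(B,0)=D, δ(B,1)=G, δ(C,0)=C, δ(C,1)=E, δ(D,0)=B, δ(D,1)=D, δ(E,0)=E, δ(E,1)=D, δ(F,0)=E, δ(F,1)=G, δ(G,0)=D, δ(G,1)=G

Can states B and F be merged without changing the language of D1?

No

Reachable states from the start: {A,B,D,E,F,G}. Unreachable: {C} — drop them.
Start with accepting vs non-accepting: {A,E,F} | {B,D,G}.
The partition is now stable with 2 blocks: {A,E,F} | {B,D,G}.
B and F end up in different blocks, so they are distinguishable. For instance, the string 'ε' is accepted from only F.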